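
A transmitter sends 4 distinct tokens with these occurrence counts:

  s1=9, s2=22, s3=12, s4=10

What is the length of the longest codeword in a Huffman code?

Merge the two lowest-weight nodes at each step:
s1(9) + s4(10) → 19
s3(12) + 19 → 31
s2(22) + 31 → 53
The first pair merged (s1, s4) ends up deepest, at depth 3.

3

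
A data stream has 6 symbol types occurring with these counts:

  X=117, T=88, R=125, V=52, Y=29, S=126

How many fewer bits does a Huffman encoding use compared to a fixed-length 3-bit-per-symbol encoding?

287

Fixed-length: 3 bits × 537 symbols = 1611 bits.
Huffman merges:
Y(29) + V(52) → 81
81 + T(88) → 169
X(117) + R(125) → 242
S(126) + 169 → 295
242 + 295 → 537
Huffman total = 81 + 169 + 242 + 295 + 537 = 1324 bits.
Saving = 1611 − 1324 = 287 bits.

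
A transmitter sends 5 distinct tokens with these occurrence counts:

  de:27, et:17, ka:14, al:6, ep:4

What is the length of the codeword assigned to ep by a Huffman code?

Build the tree from the bottom:
merge ep(4) and al(6): 10
merge 10 and ka(14): 24
merge et(17) and 24: 41
merge de(27) and 41: 68
The subtree containing ep is merged 4 times, so code length = 4.

4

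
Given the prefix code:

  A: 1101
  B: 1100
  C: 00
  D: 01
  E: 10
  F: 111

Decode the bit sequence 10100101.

Read left to right; each codeword is recognised as soon as it completes (prefix code):
  10→E | 10→E | 01→D | 01→D
Decoded message: EEDD

EEDD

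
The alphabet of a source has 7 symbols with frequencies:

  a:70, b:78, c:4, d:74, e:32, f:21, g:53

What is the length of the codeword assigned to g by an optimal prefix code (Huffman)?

3

Huffman merges, smallest pair first:
combine c(4), f(21) → 25
combine 25, e(32) → 57
combine g(53), 57 → 110
combine a(70), d(74) → 144
combine b(78), 110 → 188
combine 144, 188 → 332
g sits 3 levels below the root, so its codeword is 3 bits.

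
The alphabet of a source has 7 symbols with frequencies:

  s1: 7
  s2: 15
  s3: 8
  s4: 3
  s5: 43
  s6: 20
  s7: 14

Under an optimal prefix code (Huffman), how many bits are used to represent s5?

Repeatedly merge the two smallest:
combine s4(3), s1(7) → 10
combine s3(8), 10 → 18
combine s7(14), s2(15) → 29
combine 18, s6(20) → 38
combine 29, 38 → 67
combine s5(43), 67 → 110
s5 is merged only at the final step, so code length = 1.

1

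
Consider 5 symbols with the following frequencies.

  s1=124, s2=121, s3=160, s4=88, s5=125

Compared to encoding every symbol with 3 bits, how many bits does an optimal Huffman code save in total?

Fixed-length: 3 bits × 618 symbols = 1854 bits.
Huffman merges:
merge s4(88) and s2(121): 209
merge s1(124) and s5(125): 249
merge s3(160) and 209: 369
merge 249 and 369: 618
Huffman total = 209 + 249 + 369 + 618 = 1445 bits.
Saving = 1854 − 1445 = 409 bits.

409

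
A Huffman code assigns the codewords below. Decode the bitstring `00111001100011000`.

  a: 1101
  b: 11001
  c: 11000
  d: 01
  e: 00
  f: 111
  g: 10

efecc

Read left to right; each codeword is recognised as soon as it completes (prefix code):
  00→e | 111→f | 00→e | 11000→c | 11000→c
Decoded message: efecc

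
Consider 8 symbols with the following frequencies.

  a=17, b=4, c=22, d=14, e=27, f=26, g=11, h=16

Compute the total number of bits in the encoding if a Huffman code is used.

Build the Huffman tree bottom-up:
combine b(4), g(11) → 15
combine d(14), 15 → 29
combine h(16), a(17) → 33
combine c(22), f(26) → 48
combine e(27), 29 → 56
combine 33, 48 → 81
combine 56, 81 → 137
The encoded length is the sum of every internal node's weight: 15 + 29 + 33 + 48 + 56 + 81 + 137 = 399 bits.

399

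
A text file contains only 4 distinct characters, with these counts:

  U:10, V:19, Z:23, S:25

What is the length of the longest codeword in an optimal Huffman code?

Merge the two lowest-weight nodes at each step:
U(10) + V(19) → 29
Z(23) + S(25) → 48
29 + 48 → 77
Maximum depth reached is 2.

2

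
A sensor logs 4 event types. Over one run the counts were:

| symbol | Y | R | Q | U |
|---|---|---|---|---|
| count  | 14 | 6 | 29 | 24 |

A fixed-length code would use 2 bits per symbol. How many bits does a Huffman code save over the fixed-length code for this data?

9

Fixed-length: 2 bits × 73 symbols = 146 bits.
Huffman merges:
merge R(6) and Y(14): 20
merge 20 and U(24): 44
merge Q(29) and 44: 73
Huffman total = 20 + 44 + 73 = 137 bits.
Saving = 146 − 137 = 9 bits.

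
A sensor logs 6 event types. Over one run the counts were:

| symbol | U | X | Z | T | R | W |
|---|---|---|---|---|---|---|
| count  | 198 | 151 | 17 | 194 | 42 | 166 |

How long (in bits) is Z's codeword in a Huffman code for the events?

4

Huffman merges, smallest pair first:
merge Z(17) and R(42): 59
merge 59 and X(151): 210
merge W(166) and T(194): 360
merge U(198) and 210: 408
merge 360 and 408: 768
Z sits 4 levels below the root, so its codeword is 4 bits.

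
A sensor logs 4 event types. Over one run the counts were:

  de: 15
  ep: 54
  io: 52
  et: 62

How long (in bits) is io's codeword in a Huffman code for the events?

Repeatedly merge the two smallest:
de(15) + io(52) → 67
ep(54) + et(62) → 116
67 + 116 → 183
io's leaf is at depth 2, giving a 2-bit codeword.

2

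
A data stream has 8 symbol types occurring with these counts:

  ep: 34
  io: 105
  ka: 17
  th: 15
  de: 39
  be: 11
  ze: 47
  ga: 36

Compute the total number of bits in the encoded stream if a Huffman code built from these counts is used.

Merge the two smallest weights repeatedly:
merge be(11) and th(15): 26
merge ka(17) and 26: 43
merge ep(34) and ga(36): 70
merge de(39) and 43: 82
merge ze(47) and 70: 117
merge 82 and io(105): 187
merge 117 and 187: 304
The encoded length is the sum of every internal node's weight: 26 + 43 + 70 + 82 + 117 + 187 + 304 = 829 bits.

829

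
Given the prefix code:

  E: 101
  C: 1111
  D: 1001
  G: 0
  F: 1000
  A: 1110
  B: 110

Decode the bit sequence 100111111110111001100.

DCAAGBG

Read left to right; each codeword is recognised as soon as it completes (prefix code):
  1001→D | 1111→C | 1110→A | 1110→A | 0→G | 110→B | 0→G
Decoded message: DCAAGBG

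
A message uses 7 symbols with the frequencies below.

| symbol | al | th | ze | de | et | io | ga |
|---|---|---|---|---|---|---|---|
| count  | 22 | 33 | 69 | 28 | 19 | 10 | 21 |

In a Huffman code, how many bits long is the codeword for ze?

Repeatedly merge the two smallest:
combine io(10), et(19) → 29
combine ga(21), al(22) → 43
combine de(28), 29 → 57
combine th(33), 43 → 76
combine 57, ze(69) → 126
combine 76, 126 → 202
The subtree containing ze is merged 2 times, so code length = 2.

2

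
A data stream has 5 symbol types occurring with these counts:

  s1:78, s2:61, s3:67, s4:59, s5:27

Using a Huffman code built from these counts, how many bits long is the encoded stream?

670

Merge the two smallest weights repeatedly:
merge s5(27) and s4(59): 86
merge s2(61) and s3(67): 128
merge s1(78) and 86: 164
merge 128 and 164: 292
Each symbol's bit-cost is frequency × depth; summing gives 670 bits (equivalently 86 + 128 + 164 + 292).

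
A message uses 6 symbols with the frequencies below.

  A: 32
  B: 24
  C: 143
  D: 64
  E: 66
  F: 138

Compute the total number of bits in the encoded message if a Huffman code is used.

Greedily combine the two least-frequent nodes:
combine B(24), A(32) → 56
combine 56, D(64) → 120
combine E(66), 120 → 186
combine F(138), C(143) → 281
combine 186, 281 → 467
The encoded length is the sum of every internal node's weight: 56 + 120 + 186 + 281 + 467 = 1110 bits.

1110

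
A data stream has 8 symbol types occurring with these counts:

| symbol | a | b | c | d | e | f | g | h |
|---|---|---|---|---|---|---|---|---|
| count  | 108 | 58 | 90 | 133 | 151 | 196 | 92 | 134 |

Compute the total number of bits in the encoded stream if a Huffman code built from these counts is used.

2838

Merge the two smallest weights repeatedly:
combine b(58), c(90) → 148
combine g(92), a(108) → 200
combine d(133), h(134) → 267
combine 148, e(151) → 299
combine f(196), 200 → 396
combine 267, 299 → 566
combine 396, 566 → 962
Each symbol's bit-cost is frequency × depth; summing gives 2838 bits (equivalently 148 + 200 + 267 + 299 + 396 + 566 + 962).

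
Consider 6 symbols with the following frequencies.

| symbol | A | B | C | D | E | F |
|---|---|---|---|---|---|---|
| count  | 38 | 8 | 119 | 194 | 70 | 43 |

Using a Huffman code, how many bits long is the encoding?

1044

Build the Huffman tree bottom-up:
B(8) + A(38) → 46
F(43) + 46 → 89
E(70) + 89 → 159
C(119) + 159 → 278
D(194) + 278 → 472
The encoded length is the sum of every internal node's weight: 46 + 89 + 159 + 278 + 472 = 1044 bits.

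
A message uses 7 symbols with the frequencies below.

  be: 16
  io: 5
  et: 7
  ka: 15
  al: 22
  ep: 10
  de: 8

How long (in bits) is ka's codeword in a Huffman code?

3

Build the tree from the bottom:
combine io(5), et(7) → 12
combine de(8), ep(10) → 18
combine 12, ka(15) → 27
combine be(16), 18 → 34
combine al(22), 27 → 49
combine 34, 49 → 83
The subtree containing ka is merged 3 times, so code length = 3.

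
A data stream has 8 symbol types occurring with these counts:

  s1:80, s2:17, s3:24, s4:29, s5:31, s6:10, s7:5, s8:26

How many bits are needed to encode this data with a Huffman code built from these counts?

601

Build the Huffman tree bottom-up:
s7(5) + s6(10) → 15
15 + s2(17) → 32
s3(24) + s8(26) → 50
s4(29) + s5(31) → 60
32 + 50 → 82
60 + s1(80) → 140
82 + 140 → 222
The encoded length is the sum of every internal node's weight: 15 + 32 + 50 + 60 + 82 + 140 + 222 = 601 bits.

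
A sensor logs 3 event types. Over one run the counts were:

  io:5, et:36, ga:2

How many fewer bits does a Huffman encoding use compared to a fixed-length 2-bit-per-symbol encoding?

Fixed-length: 2 bits × 43 symbols = 86 bits.
Huffman merges:
combine ga(2), io(5) → 7
combine 7, et(36) → 43
Huffman total = 7 + 43 = 50 bits.
Saving = 86 − 50 = 36 bits.

36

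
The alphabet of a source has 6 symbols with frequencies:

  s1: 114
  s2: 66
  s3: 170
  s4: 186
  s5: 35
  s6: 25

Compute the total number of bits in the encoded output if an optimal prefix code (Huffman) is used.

1378

Merge the two smallest weights repeatedly:
combine s6(25), s5(35) → 60
combine 60, s2(66) → 126
combine s1(114), 126 → 240
combine s3(170), s4(186) → 356
combine 240, 356 → 596
Each symbol's bit-cost is frequency × depth; summing gives 1378 bits (equivalently 60 + 126 + 240 + 356 + 596).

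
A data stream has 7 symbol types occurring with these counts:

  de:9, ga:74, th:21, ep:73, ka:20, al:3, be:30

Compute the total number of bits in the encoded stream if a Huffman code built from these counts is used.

555

Merge the two smallest weights repeatedly:
al(3) + de(9) → 12
12 + ka(20) → 32
th(21) + be(30) → 51
32 + 51 → 83
ep(73) + ga(74) → 147
83 + 147 → 230
Each symbol's bit-cost is frequency × depth; summing gives 555 bits (equivalently 12 + 32 + 51 + 83 + 147 + 230).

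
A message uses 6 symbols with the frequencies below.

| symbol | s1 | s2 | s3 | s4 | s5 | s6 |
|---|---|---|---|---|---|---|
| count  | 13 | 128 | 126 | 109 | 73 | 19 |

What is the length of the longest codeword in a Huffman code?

4

Merge the two lowest-weight nodes at each step:
merge s1(13) and s6(19): 32
merge 32 and s5(73): 105
merge 105 and s4(109): 214
merge s3(126) and s2(128): 254
merge 214 and 254: 468
The first pair merged (s1, s6) ends up deepest, at depth 4.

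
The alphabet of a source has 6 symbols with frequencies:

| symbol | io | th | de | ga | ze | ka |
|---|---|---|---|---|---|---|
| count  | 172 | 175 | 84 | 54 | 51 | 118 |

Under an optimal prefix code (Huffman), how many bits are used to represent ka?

Build the tree from the bottom:
combine ze(51), ga(54) → 105
combine de(84), 105 → 189
combine ka(118), io(172) → 290
combine th(175), 189 → 364
combine 290, 364 → 654
ka's leaf is at depth 2, giving a 2-bit codeword.

2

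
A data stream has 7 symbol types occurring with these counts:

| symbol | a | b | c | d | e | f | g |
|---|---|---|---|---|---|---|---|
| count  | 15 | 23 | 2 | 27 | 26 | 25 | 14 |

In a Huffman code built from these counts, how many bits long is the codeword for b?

3

Repeatedly merge the two smallest:
merge c(2) and g(14): 16
merge a(15) and 16: 31
merge b(23) and f(25): 48
merge e(26) and d(27): 53
merge 31 and 48: 79
merge 53 and 79: 132
The subtree containing b is merged 3 times, so code length = 3.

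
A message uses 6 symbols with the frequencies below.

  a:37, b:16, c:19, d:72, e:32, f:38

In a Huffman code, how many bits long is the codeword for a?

2

Huffman merges, smallest pair first:
b(16) + c(19) → 35
e(32) + 35 → 67
a(37) + f(38) → 75
67 + d(72) → 139
75 + 139 → 214
a sits 2 levels below the root, so its codeword is 2 bits.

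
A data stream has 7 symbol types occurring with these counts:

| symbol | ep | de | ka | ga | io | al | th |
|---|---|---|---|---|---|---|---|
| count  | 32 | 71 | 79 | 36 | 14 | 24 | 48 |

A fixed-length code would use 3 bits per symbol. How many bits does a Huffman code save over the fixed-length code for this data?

Fixed-length: 3 bits × 304 symbols = 912 bits.
Huffman merges:
io(14) + al(24) → 38
ep(32) + ga(36) → 68
38 + th(48) → 86
68 + de(71) → 139
ka(79) + 86 → 165
139 + 165 → 304
Huffman total = 38 + 68 + 86 + 139 + 165 + 304 = 800 bits.
Saving = 912 − 800 = 112 bits.

112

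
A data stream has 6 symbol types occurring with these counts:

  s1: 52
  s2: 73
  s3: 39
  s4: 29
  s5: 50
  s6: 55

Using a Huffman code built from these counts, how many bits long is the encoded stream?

766

Merge the two smallest weights repeatedly:
combine s4(29), s3(39) → 68
combine s5(50), s1(52) → 102
combine s6(55), 68 → 123
combine s2(73), 102 → 175
combine 123, 175 → 298
Each symbol's bit-cost is frequency × depth; summing gives 766 bits (equivalently 68 + 102 + 123 + 175 + 298).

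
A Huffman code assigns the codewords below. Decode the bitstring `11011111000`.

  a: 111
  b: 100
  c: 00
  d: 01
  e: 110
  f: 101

eaec

Read left to right; each codeword is recognised as soon as it completes (prefix code):
  110→e | 111→a | 110→e | 00→c
Decoded message: eaec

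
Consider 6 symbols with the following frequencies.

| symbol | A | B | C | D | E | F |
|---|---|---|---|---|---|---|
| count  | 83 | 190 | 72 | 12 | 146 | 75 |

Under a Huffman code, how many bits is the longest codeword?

Merge the two lowest-weight nodes at each step:
merge D(12) and C(72): 84
merge F(75) and A(83): 158
merge 84 and E(146): 230
merge 158 and B(190): 348
merge 230 and 348: 578
The rarest symbols sit at the bottom; the longest codeword is 3 bits.

3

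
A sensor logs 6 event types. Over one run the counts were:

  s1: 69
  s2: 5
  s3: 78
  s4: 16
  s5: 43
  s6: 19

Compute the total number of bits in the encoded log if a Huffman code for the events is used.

521

Merge the two smallest weights repeatedly:
merge s2(5) and s4(16): 21
merge s6(19) and 21: 40
merge 40 and s5(43): 83
merge s1(69) and s3(78): 147
merge 83 and 147: 230
Total encoded bits = sum of merged weights = 21 + 40 + 83 + 147 + 230 = 521.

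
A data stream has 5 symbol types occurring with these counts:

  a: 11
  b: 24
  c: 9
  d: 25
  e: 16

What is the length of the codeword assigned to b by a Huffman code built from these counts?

2

Build the tree from the bottom:
merge c(9) and a(11): 20
merge e(16) and 20: 36
merge b(24) and d(25): 49
merge 36 and 49: 85
b sits 2 levels below the root, so its codeword is 2 bits.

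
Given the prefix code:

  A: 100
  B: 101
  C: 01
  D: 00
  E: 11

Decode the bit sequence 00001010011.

DDBDE

Read left to right; each codeword is recognised as soon as it completes (prefix code):
  00→D | 00→D | 101→B | 00→D | 11→E
Decoded message: DDBDE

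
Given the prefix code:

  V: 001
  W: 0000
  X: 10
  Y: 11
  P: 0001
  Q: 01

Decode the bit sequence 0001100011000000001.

Read left to right; each codeword is recognised as soon as it completes (prefix code):
  0001→P | 10→X | 001→V | 10→X | 0000→W | 0001→P
Decoded message: PXVXWP

PXVXWP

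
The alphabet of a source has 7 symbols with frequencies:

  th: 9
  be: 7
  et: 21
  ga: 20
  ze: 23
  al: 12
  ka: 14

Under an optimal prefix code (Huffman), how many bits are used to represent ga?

Huffman merges, smallest pair first:
combine be(7), th(9) → 16
combine al(12), ka(14) → 26
combine 16, ga(20) → 36
combine et(21), ze(23) → 44
combine 26, 36 → 62
combine 44, 62 → 106
ga's leaf is at depth 3, giving a 3-bit codeword.

3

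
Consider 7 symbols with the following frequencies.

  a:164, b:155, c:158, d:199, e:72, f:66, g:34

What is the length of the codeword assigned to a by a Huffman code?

Build the tree from the bottom:
merge g(34) and f(66): 100
merge e(72) and 100: 172
merge b(155) and c(158): 313
merge a(164) and 172: 336
merge d(199) and 313: 512
merge 336 and 512: 848
a sits 2 levels below the root, so its codeword is 2 bits.

2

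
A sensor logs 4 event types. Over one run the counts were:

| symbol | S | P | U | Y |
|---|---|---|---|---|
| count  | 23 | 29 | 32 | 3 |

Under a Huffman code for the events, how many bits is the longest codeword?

3

Merge the two lowest-weight nodes at each step:
Y(3) + S(23) → 26
26 + P(29) → 55
U(32) + 55 → 87
The first pair merged (Y, S) ends up deepest, at depth 3.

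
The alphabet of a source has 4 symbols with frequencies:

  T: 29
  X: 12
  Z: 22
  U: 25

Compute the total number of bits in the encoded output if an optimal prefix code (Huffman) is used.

Merge the two smallest weights repeatedly:
combine X(12), Z(22) → 34
combine U(25), T(29) → 54
combine 34, 54 → 88
Total encoded bits = sum of merged weights = 34 + 54 + 88 = 176.

176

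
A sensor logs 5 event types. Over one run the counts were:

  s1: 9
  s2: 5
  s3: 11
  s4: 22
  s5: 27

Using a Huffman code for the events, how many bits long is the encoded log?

160

Build the Huffman tree bottom-up:
s2(5) + s1(9) → 14
s3(11) + 14 → 25
s4(22) + 25 → 47
s5(27) + 47 → 74
Total encoded bits = sum of merged weights = 14 + 25 + 47 + 74 = 160.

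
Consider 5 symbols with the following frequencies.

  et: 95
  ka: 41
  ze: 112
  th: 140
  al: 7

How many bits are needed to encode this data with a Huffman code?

Merge the two smallest weights repeatedly:
combine al(7), ka(41) → 48
combine 48, et(95) → 143
combine ze(112), th(140) → 252
combine 143, 252 → 395
Each symbol's bit-cost is frequency × depth; summing gives 838 bits (equivalently 48 + 143 + 252 + 395).

838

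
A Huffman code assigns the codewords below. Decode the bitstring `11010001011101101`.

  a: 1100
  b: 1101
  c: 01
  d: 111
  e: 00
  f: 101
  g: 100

beccbf

Read left to right; each codeword is recognised as soon as it completes (prefix code):
  1101→b | 00→e | 01→c | 01→c | 1101→b | 101→f
Decoded message: beccbf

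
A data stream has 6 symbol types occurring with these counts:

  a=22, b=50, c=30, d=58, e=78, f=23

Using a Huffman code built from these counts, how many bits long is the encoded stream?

642

Merge the two smallest weights repeatedly:
combine a(22), f(23) → 45
combine c(30), 45 → 75
combine b(50), d(58) → 108
combine 75, e(78) → 153
combine 108, 153 → 261
The encoded length is the sum of every internal node's weight: 45 + 75 + 108 + 153 + 261 = 642 bits.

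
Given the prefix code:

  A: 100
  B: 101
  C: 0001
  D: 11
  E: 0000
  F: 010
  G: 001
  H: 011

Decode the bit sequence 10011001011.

ADGH

Read left to right; each codeword is recognised as soon as it completes (prefix code):
  100→A | 11→D | 001→G | 011→H
Decoded message: ADGH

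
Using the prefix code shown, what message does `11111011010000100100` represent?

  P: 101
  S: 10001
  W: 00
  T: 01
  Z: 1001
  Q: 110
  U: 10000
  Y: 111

YQQUZW

Read left to right; each codeword is recognised as soon as it completes (prefix code):
  111→Y | 110→Q | 110→Q | 10000→U | 1001→Z | 00→W
Decoded message: YQQUZW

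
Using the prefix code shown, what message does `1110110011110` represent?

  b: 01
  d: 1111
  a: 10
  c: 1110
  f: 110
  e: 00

Read left to right; each codeword is recognised as soon as it completes (prefix code):
  1110→c | 110→f | 01→b | 1110→c
Decoded message: cfbc

cfbc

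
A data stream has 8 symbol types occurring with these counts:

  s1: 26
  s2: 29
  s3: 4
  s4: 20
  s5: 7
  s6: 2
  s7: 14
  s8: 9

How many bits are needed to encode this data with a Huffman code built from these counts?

Build the Huffman tree bottom-up:
merge s6(2) and s3(4): 6
merge 6 and s5(7): 13
merge s8(9) and 13: 22
merge s7(14) and s4(20): 34
merge 22 and s1(26): 48
merge s2(29) and 34: 63
merge 48 and 63: 111
Total encoded bits = sum of merged weights = 6 + 13 + 22 + 34 + 48 + 63 + 111 = 297.

297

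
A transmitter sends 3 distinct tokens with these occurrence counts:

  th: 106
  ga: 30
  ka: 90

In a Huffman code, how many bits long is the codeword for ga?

Repeatedly merge the two smallest:
combine ga(30), ka(90) → 120
combine th(106), 120 → 226
ga sits 2 levels below the root, so its codeword is 2 bits.

2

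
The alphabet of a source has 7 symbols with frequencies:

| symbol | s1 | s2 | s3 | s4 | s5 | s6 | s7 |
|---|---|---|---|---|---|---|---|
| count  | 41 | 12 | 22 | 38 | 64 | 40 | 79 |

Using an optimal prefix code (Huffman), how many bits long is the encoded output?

Merge the two smallest weights repeatedly:
merge s2(12) and s3(22): 34
merge 34 and s4(38): 72
merge s6(40) and s1(41): 81
merge s5(64) and 72: 136
merge s7(79) and 81: 160
merge 136 and 160: 296
Each symbol's bit-cost is frequency × depth; summing gives 779 bits (equivalently 34 + 72 + 81 + 136 + 160 + 296).

779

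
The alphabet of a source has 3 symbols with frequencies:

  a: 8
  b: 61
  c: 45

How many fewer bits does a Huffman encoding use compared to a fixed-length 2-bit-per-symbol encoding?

61

Fixed-length: 2 bits × 114 symbols = 228 bits.
Huffman merges:
merge a(8) and c(45): 53
merge 53 and b(61): 114
Huffman total = 53 + 114 = 167 bits.
Saving = 228 − 167 = 61 bits.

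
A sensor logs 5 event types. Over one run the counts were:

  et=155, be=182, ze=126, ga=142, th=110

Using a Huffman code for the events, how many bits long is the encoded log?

Merge the two smallest weights repeatedly:
combine th(110), ze(126) → 236
combine ga(142), et(155) → 297
combine be(182), 236 → 418
combine 297, 418 → 715
Total encoded bits = sum of merged weights = 236 + 297 + 418 + 715 = 1666.

1666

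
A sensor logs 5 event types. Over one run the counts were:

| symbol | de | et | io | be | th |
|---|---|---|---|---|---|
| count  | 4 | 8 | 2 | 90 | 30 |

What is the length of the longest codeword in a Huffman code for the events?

Merge the two lowest-weight nodes at each step:
combine io(2), de(4) → 6
combine 6, et(8) → 14
combine 14, th(30) → 44
combine 44, be(90) → 134
Maximum depth reached is 4.

4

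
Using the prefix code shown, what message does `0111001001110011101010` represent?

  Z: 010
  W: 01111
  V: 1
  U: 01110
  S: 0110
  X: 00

UZUUVZ

Read left to right; each codeword is recognised as soon as it completes (prefix code):
  01110→U | 010→Z | 01110→U | 01110→U | 1→V | 010→Z
Decoded message: UZUUVZ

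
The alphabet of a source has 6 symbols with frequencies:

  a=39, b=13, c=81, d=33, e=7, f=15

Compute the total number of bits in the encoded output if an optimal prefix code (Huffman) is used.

Build the Huffman tree bottom-up:
merge e(7) and b(13): 20
merge f(15) and 20: 35
merge d(33) and 35: 68
merge a(39) and 68: 107
merge c(81) and 107: 188
Total encoded bits = sum of merged weights = 20 + 35 + 68 + 107 + 188 = 418.

418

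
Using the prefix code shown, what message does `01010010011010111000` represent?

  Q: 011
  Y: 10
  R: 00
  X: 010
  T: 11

Read left to right; each codeword is recognised as soon as it completes (prefix code):
  010→X | 10→Y | 010→X | 011→Q | 010→X | 11→T | 10→Y | 00→R
Decoded message: XYXQXTYR

XYXQXTYR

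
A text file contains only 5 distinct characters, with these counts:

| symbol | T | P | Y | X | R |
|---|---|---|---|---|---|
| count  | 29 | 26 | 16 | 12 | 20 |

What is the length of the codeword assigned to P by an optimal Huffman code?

2

Huffman merges, smallest pair first:
combine X(12), Y(16) → 28
combine R(20), P(26) → 46
combine 28, T(29) → 57
combine 46, 57 → 103
The subtree containing P is merged 2 times, so code length = 2.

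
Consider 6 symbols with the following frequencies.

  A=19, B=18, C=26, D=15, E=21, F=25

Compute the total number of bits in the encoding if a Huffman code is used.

Merge the two smallest weights repeatedly:
D(15) + B(18) → 33
A(19) + E(21) → 40
F(25) + C(26) → 51
33 + 40 → 73
51 + 73 → 124
Each symbol's bit-cost is frequency × depth; summing gives 321 bits (equivalently 33 + 40 + 51 + 73 + 124).

321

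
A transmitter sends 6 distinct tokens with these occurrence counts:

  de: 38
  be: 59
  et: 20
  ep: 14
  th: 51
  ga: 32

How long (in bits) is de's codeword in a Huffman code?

2

Huffman merges, smallest pair first:
combine ep(14), et(20) → 34
combine ga(32), 34 → 66
combine de(38), th(51) → 89
combine be(59), 66 → 125
combine 89, 125 → 214
de sits 2 levels below the root, so its codeword is 2 bits.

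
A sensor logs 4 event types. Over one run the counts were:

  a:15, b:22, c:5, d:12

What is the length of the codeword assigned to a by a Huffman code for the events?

Huffman merges, smallest pair first:
c(5) + d(12) → 17
a(15) + 17 → 32
b(22) + 32 → 54
a's leaf is at depth 2, giving a 2-bit codeword.

2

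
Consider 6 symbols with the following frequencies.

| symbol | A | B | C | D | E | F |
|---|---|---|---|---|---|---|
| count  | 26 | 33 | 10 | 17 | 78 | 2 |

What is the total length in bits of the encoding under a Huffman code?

Build the Huffman tree bottom-up:
merge F(2) and C(10): 12
merge 12 and D(17): 29
merge A(26) and 29: 55
merge B(33) and 55: 88
merge E(78) and 88: 166
Each symbol's bit-cost is frequency × depth; summing gives 350 bits (equivalently 12 + 29 + 55 + 88 + 166).

350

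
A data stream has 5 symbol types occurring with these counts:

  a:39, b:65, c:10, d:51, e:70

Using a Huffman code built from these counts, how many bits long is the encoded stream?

519

Greedily combine the two least-frequent nodes:
combine c(10), a(39) → 49
combine 49, d(51) → 100
combine b(65), e(70) → 135
combine 100, 135 → 235
The encoded length is the sum of every internal node's weight: 49 + 100 + 135 + 235 = 519 bits.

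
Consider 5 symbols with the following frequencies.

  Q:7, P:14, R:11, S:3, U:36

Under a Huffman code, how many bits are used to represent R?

3

Huffman merges, smallest pair first:
combine S(3), Q(7) → 10
combine 10, R(11) → 21
combine P(14), 21 → 35
combine 35, U(36) → 71
R's leaf is at depth 3, giving a 3-bit codeword.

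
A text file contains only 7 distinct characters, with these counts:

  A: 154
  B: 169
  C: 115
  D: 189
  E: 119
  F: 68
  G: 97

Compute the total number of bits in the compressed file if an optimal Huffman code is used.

Greedily combine the two least-frequent nodes:
F(68) + G(97) → 165
C(115) + E(119) → 234
A(154) + 165 → 319
B(169) + D(189) → 358
234 + 319 → 553
358 + 553 → 911
Total encoded bits = sum of merged weights = 165 + 234 + 319 + 358 + 553 + 911 = 2540.

2540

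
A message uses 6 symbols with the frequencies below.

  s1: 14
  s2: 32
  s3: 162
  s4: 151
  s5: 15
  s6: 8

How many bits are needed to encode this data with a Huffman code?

Greedily combine the two least-frequent nodes:
merge s6(8) and s1(14): 22
merge s5(15) and 22: 37
merge s2(32) and 37: 69
merge 69 and s4(151): 220
merge s3(162) and 220: 382
Each symbol's bit-cost is frequency × depth; summing gives 730 bits (equivalently 22 + 37 + 69 + 220 + 382).

730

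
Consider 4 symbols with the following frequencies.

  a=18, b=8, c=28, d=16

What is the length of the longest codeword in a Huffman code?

3

Merge the two lowest-weight nodes at each step:
merge b(8) and d(16): 24
merge a(18) and 24: 42
merge c(28) and 42: 70
The first pair merged (b, d) ends up deepest, at depth 3.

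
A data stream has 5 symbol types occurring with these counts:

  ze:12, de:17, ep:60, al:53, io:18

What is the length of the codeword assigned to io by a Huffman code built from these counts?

Repeatedly merge the two smallest:
merge ze(12) and de(17): 29
merge io(18) and 29: 47
merge 47 and al(53): 100
merge ep(60) and 100: 160
io's leaf is at depth 3, giving a 3-bit codeword.

3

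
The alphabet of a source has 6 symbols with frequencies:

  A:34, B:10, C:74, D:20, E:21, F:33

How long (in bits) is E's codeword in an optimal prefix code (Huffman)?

Repeatedly merge the two smallest:
merge B(10) and D(20): 30
merge E(21) and 30: 51
merge F(33) and A(34): 67
merge 51 and 67: 118
merge C(74) and 118: 192
E's leaf is at depth 3, giving a 3-bit codeword.

3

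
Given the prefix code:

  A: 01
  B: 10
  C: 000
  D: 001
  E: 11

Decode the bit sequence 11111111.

EEEE

Read left to right; each codeword is recognised as soon as it completes (prefix code):
  11→E | 11→E | 11→E | 11→E
Decoded message: EEEE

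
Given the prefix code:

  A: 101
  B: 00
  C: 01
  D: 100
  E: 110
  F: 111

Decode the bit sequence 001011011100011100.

BAAEBFB

Read left to right; each codeword is recognised as soon as it completes (prefix code):
  00→B | 101→A | 101→A | 110→E | 00→B | 111→F | 00→B
Decoded message: BAAEBFB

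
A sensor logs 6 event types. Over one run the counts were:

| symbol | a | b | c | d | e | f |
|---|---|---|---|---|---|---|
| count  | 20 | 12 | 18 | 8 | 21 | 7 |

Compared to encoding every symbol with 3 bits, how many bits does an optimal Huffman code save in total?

Fixed-length: 3 bits × 86 symbols = 258 bits.
Huffman merges:
f(7) + d(8) → 15
b(12) + 15 → 27
c(18) + a(20) → 38
e(21) + 27 → 48
38 + 48 → 86
Huffman total = 15 + 27 + 38 + 48 + 86 = 214 bits.
Saving = 258 − 214 = 44 bits.

44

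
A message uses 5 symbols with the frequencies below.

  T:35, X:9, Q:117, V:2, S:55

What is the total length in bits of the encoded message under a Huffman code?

376

Merge the two smallest weights repeatedly:
combine V(2), X(9) → 11
combine 11, T(35) → 46
combine 46, S(55) → 101
combine 101, Q(117) → 218
Each symbol's bit-cost is frequency × depth; summing gives 376 bits (equivalently 11 + 46 + 101 + 218).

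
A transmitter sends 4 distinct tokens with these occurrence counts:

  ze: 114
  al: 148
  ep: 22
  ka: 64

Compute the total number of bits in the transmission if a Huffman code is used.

634

Greedily combine the two least-frequent nodes:
merge ep(22) and ka(64): 86
merge 86 and ze(114): 200
merge al(148) and 200: 348
Each symbol's bit-cost is frequency × depth; summing gives 634 bits (equivalently 86 + 200 + 348).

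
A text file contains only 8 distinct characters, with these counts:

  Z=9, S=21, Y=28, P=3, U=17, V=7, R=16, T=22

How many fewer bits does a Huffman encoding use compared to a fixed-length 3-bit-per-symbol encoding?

Fixed-length: 3 bits × 123 symbols = 369 bits.
Huffman merges:
combine P(3), V(7) → 10
combine Z(9), 10 → 19
combine R(16), U(17) → 33
combine 19, S(21) → 40
combine T(22), Y(28) → 50
combine 33, 40 → 73
combine 50, 73 → 123
Huffman total = 10 + 19 + 33 + 40 + 50 + 73 + 123 = 348 bits.
Saving = 369 − 348 = 21 bits.

21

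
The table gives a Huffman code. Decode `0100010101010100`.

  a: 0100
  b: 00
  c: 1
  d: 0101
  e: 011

adda

Read left to right; each codeword is recognised as soon as it completes (prefix code):
  0100→a | 0101→d | 0101→d | 0100→a
Decoded message: adda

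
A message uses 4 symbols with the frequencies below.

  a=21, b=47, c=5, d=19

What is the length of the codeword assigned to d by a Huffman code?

3

Build the tree from the bottom:
combine c(5), d(19) → 24
combine a(21), 24 → 45
combine 45, b(47) → 92
d's leaf is at depth 3, giving a 3-bit codeword.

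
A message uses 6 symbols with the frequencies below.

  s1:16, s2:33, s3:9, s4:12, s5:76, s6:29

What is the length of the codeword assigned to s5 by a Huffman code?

Huffman merges, smallest pair first:
s3(9) + s4(12) → 21
s1(16) + 21 → 37
s6(29) + s2(33) → 62
37 + 62 → 99
s5(76) + 99 → 175
s5 is merged only at the final step, so code length = 1.

1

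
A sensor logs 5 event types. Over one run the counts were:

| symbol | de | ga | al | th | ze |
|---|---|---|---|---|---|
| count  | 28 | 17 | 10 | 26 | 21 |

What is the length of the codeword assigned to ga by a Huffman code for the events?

3

Huffman merges, smallest pair first:
combine al(10), ga(17) → 27
combine ze(21), th(26) → 47
combine 27, de(28) → 55
combine 47, 55 → 102
The subtree containing ga is merged 3 times, so code length = 3.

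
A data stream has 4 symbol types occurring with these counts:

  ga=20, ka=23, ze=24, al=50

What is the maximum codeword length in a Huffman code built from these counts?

3

Merge the two lowest-weight nodes at each step:
combine ga(20), ka(23) → 43
combine ze(24), 43 → 67
combine al(50), 67 → 117
The rarest symbols sit at the bottom; the longest codeword is 3 bits.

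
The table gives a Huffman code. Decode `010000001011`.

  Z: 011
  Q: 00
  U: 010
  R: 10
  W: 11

Read left to right; each codeword is recognised as soon as it completes (prefix code):
  010→U | 00→Q | 00→Q | 010→U | 11→W
Decoded message: UQQUW

UQQUW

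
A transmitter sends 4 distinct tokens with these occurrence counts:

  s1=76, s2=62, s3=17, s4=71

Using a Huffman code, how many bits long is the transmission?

Greedily combine the two least-frequent nodes:
s3(17) + s2(62) → 79
s4(71) + s1(76) → 147
79 + 147 → 226
The encoded length is the sum of every internal node's weight: 79 + 147 + 226 = 452 bits.

452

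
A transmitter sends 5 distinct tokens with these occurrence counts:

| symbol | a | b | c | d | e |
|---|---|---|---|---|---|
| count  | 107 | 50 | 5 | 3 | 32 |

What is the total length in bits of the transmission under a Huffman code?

335

Merge the two smallest weights repeatedly:
combine d(3), c(5) → 8
combine 8, e(32) → 40
combine 40, b(50) → 90
combine 90, a(107) → 197
The encoded length is the sum of every internal node's weight: 8 + 40 + 90 + 197 = 335 bits.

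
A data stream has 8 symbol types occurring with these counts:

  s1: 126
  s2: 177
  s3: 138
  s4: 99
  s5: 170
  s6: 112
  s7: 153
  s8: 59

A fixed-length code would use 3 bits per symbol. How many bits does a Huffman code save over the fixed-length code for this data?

19

Fixed-length: 3 bits × 1034 symbols = 3102 bits.
Huffman merges:
s8(59) + s4(99) → 158
s6(112) + s1(126) → 238
s3(138) + s7(153) → 291
158 + s5(170) → 328
s2(177) + 238 → 415
291 + 328 → 619
415 + 619 → 1034
Huffman total = 158 + 238 + 291 + 328 + 415 + 619 + 1034 = 3083 bits.
Saving = 3102 − 3083 = 19 bits.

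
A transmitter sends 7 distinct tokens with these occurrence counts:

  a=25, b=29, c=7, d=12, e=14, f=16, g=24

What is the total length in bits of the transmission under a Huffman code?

Build the Huffman tree bottom-up:
c(7) + d(12) → 19
e(14) + f(16) → 30
19 + g(24) → 43
a(25) + b(29) → 54
30 + 43 → 73
54 + 73 → 127
Total encoded bits = sum of merged weights = 19 + 30 + 43 + 54 + 73 + 127 = 346.

346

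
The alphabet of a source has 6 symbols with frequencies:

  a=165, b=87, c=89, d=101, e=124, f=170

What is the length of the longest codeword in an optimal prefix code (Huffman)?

Merge the two lowest-weight nodes at each step:
combine b(87), c(89) → 176
combine d(101), e(124) → 225
combine a(165), f(170) → 335
combine 176, 225 → 401
combine 335, 401 → 736
Maximum depth reached is 3.

3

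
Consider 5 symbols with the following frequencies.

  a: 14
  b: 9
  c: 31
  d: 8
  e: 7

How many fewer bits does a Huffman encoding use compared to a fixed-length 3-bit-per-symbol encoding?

62

Fixed-length: 3 bits × 69 symbols = 207 bits.
Huffman merges:
merge e(7) and d(8): 15
merge b(9) and a(14): 23
merge 15 and 23: 38
merge c(31) and 38: 69
Huffman total = 15 + 23 + 38 + 69 = 145 bits.
Saving = 207 − 145 = 62 bits.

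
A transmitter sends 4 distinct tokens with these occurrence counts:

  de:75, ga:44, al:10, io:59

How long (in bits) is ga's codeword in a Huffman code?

Repeatedly merge the two smallest:
combine al(10), ga(44) → 54
combine 54, io(59) → 113
combine de(75), 113 → 188
The subtree containing ga is merged 3 times, so code length = 3.

3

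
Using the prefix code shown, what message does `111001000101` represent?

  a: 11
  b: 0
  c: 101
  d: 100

addbc

Read left to right; each codeword is recognised as soon as it completes (prefix code):
  11→a | 100→d | 100→d | 0→b | 101→c
Decoded message: addbc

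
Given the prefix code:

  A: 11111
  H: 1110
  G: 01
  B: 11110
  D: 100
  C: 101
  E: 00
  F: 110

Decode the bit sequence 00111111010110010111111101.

EACGDCAC

Read left to right; each codeword is recognised as soon as it completes (prefix code):
  00→E | 11111→A | 101→C | 01→G | 100→D | 101→C | 11111→A | 101→C
Decoded message: EACGDCAC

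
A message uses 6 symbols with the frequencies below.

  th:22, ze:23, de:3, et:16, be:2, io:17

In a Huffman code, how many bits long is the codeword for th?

Repeatedly merge the two smallest:
be(2) + de(3) → 5
5 + et(16) → 21
io(17) + 21 → 38
th(22) + ze(23) → 45
38 + 45 → 83
th's leaf is at depth 2, giving a 2-bit codeword.

2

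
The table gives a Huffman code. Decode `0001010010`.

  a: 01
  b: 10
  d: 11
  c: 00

caacb

Read left to right; each codeword is recognised as soon as it completes (prefix code):
  00→c | 01→a | 01→a | 00→c | 10→b
Decoded message: caacb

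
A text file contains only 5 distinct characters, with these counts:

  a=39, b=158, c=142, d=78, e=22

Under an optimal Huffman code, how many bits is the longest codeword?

Merge the two lowest-weight nodes at each step:
combine e(22), a(39) → 61
combine 61, d(78) → 139
combine 139, c(142) → 281
combine b(158), 281 → 439
Maximum depth reached is 4.

4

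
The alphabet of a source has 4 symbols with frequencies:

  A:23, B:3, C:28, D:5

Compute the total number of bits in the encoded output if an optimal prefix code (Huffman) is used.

98

Merge the two smallest weights repeatedly:
merge B(3) and D(5): 8
merge 8 and A(23): 31
merge C(28) and 31: 59
Total encoded bits = sum of merged weights = 8 + 31 + 59 = 98.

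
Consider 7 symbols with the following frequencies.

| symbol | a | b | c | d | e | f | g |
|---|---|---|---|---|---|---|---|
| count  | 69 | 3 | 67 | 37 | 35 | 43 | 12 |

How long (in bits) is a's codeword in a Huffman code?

2

Build the tree from the bottom:
b(3) + g(12) → 15
15 + e(35) → 50
d(37) + f(43) → 80
50 + c(67) → 117
a(69) + 80 → 149
117 + 149 → 266
The subtree containing a is merged 2 times, so code length = 2.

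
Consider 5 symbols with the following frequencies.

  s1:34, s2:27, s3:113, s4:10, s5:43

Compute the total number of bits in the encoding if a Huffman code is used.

Build the Huffman tree bottom-up:
s4(10) + s2(27) → 37
s1(34) + 37 → 71
s5(43) + 71 → 114
s3(113) + 114 → 227
The encoded length is the sum of every internal node's weight: 37 + 71 + 114 + 227 = 449 bits.

449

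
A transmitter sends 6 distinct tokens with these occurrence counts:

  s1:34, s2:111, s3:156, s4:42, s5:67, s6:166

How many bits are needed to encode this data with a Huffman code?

Build the Huffman tree bottom-up:
combine s1(34), s4(42) → 76
combine s5(67), 76 → 143
combine s2(111), 143 → 254
combine s3(156), s6(166) → 322
combine 254, 322 → 576
Each symbol's bit-cost is frequency × depth; summing gives 1371 bits (equivalently 76 + 143 + 254 + 322 + 576).

1371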